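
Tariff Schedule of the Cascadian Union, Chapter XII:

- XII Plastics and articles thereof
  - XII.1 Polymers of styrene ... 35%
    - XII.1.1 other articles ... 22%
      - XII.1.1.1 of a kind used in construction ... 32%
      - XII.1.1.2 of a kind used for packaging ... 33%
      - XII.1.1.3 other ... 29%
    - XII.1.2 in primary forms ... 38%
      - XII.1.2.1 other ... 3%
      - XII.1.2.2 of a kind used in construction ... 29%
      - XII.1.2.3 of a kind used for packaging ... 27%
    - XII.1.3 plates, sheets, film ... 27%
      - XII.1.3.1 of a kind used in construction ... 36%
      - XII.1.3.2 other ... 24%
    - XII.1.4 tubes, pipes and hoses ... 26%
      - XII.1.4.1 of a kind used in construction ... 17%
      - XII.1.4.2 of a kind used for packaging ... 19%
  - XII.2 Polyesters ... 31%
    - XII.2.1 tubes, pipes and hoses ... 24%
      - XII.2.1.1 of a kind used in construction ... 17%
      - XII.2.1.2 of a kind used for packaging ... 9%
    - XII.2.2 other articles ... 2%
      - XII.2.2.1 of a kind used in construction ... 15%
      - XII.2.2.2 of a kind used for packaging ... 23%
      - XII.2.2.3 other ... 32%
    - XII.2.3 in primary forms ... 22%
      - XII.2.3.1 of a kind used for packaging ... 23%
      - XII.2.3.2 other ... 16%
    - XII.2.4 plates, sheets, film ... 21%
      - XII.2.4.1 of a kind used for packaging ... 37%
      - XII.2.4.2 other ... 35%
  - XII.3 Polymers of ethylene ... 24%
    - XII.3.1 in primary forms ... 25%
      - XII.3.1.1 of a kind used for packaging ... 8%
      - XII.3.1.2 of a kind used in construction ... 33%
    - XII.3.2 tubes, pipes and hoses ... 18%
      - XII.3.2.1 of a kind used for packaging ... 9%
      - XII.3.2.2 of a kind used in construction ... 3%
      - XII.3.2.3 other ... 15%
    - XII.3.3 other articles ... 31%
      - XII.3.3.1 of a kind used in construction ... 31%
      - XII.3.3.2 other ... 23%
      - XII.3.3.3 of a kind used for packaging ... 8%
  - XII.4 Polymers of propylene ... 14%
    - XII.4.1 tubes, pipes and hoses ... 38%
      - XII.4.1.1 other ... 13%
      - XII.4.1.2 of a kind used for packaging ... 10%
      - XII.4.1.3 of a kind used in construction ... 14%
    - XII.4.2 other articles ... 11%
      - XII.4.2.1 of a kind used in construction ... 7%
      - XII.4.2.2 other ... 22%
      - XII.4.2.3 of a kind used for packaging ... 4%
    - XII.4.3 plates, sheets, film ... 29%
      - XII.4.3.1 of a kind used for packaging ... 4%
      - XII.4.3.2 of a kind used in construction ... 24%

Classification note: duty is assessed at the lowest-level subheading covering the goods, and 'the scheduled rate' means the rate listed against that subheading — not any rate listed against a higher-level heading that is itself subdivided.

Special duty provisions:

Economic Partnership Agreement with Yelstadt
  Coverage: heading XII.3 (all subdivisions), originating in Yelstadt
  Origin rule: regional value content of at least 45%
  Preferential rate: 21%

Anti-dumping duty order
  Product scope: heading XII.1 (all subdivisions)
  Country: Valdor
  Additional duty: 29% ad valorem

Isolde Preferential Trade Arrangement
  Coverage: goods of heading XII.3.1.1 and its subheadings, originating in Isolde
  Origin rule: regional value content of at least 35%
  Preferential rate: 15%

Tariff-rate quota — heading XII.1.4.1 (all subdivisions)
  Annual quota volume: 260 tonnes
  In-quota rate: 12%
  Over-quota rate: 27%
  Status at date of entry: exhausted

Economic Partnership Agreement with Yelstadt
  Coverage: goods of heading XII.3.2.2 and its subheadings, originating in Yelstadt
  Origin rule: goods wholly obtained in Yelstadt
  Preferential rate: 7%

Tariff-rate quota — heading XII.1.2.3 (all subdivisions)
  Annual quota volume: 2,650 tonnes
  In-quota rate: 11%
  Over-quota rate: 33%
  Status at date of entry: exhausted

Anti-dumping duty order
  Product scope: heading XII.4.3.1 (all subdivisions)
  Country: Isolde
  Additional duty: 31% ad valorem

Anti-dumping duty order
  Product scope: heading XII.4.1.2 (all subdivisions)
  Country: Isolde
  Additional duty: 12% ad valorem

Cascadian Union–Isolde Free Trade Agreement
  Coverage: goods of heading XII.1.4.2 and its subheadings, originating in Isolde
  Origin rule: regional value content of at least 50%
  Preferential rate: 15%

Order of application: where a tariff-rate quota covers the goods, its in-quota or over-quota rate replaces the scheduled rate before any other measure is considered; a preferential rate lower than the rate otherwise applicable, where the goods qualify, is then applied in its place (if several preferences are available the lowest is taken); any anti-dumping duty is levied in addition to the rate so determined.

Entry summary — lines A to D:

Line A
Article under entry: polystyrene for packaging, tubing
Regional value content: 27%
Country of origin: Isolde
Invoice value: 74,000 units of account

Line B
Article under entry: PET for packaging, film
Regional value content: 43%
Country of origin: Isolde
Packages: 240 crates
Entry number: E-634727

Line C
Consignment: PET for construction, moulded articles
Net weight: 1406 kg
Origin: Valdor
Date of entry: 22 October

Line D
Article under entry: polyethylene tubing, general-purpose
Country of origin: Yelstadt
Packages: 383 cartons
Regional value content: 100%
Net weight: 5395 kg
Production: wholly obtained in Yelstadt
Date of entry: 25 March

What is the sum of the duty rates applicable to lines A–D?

86%

Line A: polystyrene → XII.1; tubing → XII.1.4; for packaging → XII.1.4.2. Scheduled 19%. Isolde agreement on XII.3.1.1: XII.1.4.2 not covered; Isolde agreement on XII.1.4.2: RVC < 50%. → 19%.
Line B: PET → XII.2; film → XII.2.4; for packaging → XII.2.4.1. Scheduled 37%. Isolde agreement on XII.3.1.1: XII.2.4.1 not covered; Isolde agreement on XII.1.4.2: XII.2.4.1 not covered. → 37%.
Line C: PET → XII.2; moulded articles → XII.2.2; for construction → XII.2.2.1. Scheduled 15%. No special measure applies. → 15%.
Line D: polyethylene → XII.3; tubing → XII.3.2; general-purpose → XII.3.2.3. Scheduled 15%. Yelstadt agreement on XII.3: RVC ≥ 45% → 21% available; Yelstadt agreement on XII.3.2.2: XII.3.2.3 not covered; preference 21% not lower than 15% → no reduction. → 15%.
Sum: 19% + 37% + 15% + 15% = 86%.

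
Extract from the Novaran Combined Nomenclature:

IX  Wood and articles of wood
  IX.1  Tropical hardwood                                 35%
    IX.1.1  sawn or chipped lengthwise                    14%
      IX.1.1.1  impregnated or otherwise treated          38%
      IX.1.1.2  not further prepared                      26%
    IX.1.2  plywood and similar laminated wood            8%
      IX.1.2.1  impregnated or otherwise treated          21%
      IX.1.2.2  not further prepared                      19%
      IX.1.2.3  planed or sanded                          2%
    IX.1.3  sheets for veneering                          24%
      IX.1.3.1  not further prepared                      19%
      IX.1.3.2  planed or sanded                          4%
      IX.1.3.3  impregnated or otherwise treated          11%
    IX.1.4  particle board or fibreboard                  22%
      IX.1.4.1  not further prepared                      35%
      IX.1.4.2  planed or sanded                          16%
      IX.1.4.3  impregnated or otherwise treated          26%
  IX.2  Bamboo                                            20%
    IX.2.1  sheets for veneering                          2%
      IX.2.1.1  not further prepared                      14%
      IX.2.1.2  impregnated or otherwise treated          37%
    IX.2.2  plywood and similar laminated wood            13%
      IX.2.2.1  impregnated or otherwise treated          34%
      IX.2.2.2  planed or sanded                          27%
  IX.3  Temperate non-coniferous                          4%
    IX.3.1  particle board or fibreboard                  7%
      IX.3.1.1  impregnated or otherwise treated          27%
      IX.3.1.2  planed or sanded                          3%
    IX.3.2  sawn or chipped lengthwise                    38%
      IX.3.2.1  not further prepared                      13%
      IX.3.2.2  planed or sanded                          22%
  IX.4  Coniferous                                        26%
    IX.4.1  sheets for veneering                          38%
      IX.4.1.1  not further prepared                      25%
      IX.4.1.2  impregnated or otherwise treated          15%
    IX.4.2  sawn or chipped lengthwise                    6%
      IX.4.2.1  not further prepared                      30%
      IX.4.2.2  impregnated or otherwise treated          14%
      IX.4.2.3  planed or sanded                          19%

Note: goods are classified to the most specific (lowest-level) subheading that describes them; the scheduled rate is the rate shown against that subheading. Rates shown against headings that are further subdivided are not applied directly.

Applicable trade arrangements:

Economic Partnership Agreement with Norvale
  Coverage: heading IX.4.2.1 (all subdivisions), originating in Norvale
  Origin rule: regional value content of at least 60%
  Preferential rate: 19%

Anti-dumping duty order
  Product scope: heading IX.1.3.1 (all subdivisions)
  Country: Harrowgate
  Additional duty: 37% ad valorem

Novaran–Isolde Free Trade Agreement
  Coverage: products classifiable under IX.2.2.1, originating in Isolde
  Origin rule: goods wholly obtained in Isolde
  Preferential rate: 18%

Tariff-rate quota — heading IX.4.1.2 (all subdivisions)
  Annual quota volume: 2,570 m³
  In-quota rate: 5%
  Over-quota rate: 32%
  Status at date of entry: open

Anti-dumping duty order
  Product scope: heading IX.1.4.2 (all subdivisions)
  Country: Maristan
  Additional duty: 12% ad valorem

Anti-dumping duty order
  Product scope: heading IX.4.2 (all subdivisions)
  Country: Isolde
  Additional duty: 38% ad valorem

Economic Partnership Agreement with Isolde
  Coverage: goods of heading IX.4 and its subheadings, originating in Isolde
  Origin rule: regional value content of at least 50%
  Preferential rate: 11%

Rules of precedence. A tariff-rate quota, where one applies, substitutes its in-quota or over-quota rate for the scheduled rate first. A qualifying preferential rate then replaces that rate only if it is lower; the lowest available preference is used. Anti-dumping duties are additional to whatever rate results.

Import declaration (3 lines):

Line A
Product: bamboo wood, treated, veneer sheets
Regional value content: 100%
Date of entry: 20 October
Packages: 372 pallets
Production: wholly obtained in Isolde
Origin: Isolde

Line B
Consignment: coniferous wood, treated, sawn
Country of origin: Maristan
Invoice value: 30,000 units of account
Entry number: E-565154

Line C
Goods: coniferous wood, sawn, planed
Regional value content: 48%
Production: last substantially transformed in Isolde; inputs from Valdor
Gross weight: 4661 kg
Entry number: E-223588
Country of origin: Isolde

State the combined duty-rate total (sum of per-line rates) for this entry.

Line A: bamboo → IX.2; veneer sheets → IX.2.1; treated → IX.2.1.2. Scheduled 37%. Isolde agreement on IX.2.2.1: IX.2.1.2 not covered; Isolde agreement on IX.4: IX.2.1.2 not covered. → 37%.
Line B: coniferous → IX.4; sawn → IX.4.2; treated → IX.4.2.2. Scheduled 14%. No special measure applies. → 14%.
Line C: coniferous → IX.4; sawn → IX.4.2; planed → IX.4.2.3. Scheduled 19%. Isolde agreement on IX.2.2.1: IX.4.2.3 not covered; Isolde agreement on IX.4: RVC < 50%; anti-dumping (Isolde, IX.4.2): +38%; total 19% + 38% = 57%. → 57%.
Sum: 37% + 14% + 57% = 108%.

108%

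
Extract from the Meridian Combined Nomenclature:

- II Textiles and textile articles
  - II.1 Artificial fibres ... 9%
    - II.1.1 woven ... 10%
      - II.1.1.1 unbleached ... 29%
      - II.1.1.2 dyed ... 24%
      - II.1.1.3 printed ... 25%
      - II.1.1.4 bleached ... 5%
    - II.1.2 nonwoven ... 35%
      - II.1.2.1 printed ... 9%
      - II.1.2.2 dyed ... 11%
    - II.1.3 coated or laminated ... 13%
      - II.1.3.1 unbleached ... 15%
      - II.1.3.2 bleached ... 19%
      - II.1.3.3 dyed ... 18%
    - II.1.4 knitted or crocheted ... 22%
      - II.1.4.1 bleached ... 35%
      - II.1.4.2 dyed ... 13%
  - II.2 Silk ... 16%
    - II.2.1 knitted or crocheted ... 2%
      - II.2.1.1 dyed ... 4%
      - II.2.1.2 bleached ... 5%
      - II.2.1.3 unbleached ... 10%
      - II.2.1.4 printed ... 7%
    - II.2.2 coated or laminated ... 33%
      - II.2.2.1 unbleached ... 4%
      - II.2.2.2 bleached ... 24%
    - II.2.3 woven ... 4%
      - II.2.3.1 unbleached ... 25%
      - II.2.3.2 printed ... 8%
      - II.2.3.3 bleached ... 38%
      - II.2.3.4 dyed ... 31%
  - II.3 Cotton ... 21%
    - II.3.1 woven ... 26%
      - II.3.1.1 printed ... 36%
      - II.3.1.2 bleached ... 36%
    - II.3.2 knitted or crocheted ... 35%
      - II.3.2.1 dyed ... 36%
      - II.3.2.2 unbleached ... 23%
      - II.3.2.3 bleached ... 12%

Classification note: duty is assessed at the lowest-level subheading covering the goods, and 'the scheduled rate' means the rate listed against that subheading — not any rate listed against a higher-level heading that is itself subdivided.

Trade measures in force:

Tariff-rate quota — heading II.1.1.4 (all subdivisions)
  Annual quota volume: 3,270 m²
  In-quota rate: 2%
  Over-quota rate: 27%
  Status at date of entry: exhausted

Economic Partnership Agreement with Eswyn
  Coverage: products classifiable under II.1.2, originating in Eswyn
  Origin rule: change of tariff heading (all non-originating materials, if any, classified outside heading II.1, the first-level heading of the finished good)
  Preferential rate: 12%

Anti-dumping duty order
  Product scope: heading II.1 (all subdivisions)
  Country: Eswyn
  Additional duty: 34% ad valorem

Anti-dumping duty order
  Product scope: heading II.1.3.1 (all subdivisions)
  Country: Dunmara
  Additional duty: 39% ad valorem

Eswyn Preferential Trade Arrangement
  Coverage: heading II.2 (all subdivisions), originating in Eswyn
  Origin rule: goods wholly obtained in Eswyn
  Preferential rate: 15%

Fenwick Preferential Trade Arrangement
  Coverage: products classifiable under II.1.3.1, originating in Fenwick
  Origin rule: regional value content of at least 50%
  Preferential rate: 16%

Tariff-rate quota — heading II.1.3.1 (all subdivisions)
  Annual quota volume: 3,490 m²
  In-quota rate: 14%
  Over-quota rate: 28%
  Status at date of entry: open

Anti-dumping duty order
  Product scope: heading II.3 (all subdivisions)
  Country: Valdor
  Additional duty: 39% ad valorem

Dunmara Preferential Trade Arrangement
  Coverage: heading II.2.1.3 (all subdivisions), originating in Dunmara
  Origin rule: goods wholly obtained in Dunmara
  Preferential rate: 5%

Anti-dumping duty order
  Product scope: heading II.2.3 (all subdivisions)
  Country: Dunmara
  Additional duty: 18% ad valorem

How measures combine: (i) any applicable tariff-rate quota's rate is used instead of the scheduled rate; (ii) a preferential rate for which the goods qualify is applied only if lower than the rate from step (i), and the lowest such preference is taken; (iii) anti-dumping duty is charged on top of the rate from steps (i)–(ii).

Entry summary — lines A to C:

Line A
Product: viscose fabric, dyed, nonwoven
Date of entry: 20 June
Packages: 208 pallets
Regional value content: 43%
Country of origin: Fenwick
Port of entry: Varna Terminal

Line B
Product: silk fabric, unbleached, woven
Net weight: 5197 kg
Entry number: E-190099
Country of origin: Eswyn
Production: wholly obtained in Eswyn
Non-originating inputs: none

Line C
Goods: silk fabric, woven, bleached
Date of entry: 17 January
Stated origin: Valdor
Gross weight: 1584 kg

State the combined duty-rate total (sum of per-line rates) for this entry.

Line A: viscose → II.1; nonwoven → II.1.2; dyed → II.1.2.2. Scheduled 11%. Fenwick agreement on II.1.3.1: II.1.2.2 not covered. → 11%.
Line B: silk → II.2; woven → II.2.3; unbleached → II.2.3.1. Scheduled 25%. Eswyn agreement on II.1.2: II.2.3.1 not covered; Eswyn agreement on II.2: wholly obtained → 15% available; preferential 15%. → 15%.
Line C: silk → II.2; woven → II.2.3; bleached → II.2.3.3. Scheduled 38%. No special measure applies. → 38%.
Sum: 11% + 15% + 38% = 64%.

64%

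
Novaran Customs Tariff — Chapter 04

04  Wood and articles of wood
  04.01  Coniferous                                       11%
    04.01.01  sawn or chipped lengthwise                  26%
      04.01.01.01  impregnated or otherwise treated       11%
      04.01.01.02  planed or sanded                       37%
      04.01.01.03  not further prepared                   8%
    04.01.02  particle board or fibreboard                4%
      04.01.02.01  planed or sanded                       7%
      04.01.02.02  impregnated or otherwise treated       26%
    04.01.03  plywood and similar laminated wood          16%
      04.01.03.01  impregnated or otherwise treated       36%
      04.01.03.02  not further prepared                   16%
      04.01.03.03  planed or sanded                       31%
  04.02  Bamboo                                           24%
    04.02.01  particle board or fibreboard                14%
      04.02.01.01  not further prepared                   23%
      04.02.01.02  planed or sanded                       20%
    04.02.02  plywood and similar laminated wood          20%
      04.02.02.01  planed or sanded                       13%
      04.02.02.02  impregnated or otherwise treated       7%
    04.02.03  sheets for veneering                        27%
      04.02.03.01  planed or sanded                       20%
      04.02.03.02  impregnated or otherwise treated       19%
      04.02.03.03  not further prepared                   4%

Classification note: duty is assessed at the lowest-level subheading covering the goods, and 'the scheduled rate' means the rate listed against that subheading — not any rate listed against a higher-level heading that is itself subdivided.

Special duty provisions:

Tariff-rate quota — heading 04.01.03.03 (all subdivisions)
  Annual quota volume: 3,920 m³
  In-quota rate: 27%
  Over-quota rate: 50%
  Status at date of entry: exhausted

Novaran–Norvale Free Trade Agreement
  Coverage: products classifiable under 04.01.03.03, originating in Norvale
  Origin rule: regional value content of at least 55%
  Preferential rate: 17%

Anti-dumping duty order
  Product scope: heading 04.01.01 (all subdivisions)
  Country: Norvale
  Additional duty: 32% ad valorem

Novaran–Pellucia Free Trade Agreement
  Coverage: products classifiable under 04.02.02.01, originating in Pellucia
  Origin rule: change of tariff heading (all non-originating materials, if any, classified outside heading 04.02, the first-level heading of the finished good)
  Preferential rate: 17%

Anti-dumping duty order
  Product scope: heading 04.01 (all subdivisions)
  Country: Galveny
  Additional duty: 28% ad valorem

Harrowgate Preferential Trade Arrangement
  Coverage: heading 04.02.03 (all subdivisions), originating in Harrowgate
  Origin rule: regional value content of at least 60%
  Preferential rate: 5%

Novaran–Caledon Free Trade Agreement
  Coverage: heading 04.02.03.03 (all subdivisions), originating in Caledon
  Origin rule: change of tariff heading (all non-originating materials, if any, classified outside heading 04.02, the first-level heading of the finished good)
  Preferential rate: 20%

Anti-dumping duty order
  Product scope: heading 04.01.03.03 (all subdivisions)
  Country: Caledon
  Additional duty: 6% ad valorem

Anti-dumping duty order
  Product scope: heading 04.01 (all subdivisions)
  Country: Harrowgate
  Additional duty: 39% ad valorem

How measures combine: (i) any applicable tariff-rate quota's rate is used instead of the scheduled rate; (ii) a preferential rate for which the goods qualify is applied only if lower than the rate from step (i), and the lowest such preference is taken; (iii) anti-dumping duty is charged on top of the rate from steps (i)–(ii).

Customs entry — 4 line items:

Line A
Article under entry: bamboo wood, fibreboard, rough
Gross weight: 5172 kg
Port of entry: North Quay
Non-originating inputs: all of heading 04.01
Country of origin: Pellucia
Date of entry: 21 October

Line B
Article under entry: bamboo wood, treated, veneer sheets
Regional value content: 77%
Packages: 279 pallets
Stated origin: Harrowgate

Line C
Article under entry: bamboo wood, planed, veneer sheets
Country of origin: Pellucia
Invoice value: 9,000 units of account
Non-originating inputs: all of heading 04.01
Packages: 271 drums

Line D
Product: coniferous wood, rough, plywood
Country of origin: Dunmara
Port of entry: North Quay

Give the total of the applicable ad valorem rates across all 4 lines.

64%

Line A: bamboo → 04.02; fibreboard → 04.02.01; rough → 04.02.01.01. Scheduled 23%. Pellucia agreement on 04.02.02.01: 04.02.01.01 not covered. → 23%.
Line B: bamboo → 04.02; veneer sheets → 04.02.03; treated → 04.02.03.02. Scheduled 19%. Harrowgate agreement on 04.02.03: RVC ≥ 60% → 5% available; preferential 5%. → 5%.
Line C: bamboo → 04.02; veneer sheets → 04.02.03; planed → 04.02.03.01. Scheduled 20%. Pellucia agreement on 04.02.02.01: 04.02.03.01 not covered. → 20%.
Line D: coniferous → 04.01; plywood → 04.01.03; rough → 04.01.03.02. Scheduled 16%. No special measure applies. → 16%.
Sum: 23% + 5% + 20% + 16% = 64%.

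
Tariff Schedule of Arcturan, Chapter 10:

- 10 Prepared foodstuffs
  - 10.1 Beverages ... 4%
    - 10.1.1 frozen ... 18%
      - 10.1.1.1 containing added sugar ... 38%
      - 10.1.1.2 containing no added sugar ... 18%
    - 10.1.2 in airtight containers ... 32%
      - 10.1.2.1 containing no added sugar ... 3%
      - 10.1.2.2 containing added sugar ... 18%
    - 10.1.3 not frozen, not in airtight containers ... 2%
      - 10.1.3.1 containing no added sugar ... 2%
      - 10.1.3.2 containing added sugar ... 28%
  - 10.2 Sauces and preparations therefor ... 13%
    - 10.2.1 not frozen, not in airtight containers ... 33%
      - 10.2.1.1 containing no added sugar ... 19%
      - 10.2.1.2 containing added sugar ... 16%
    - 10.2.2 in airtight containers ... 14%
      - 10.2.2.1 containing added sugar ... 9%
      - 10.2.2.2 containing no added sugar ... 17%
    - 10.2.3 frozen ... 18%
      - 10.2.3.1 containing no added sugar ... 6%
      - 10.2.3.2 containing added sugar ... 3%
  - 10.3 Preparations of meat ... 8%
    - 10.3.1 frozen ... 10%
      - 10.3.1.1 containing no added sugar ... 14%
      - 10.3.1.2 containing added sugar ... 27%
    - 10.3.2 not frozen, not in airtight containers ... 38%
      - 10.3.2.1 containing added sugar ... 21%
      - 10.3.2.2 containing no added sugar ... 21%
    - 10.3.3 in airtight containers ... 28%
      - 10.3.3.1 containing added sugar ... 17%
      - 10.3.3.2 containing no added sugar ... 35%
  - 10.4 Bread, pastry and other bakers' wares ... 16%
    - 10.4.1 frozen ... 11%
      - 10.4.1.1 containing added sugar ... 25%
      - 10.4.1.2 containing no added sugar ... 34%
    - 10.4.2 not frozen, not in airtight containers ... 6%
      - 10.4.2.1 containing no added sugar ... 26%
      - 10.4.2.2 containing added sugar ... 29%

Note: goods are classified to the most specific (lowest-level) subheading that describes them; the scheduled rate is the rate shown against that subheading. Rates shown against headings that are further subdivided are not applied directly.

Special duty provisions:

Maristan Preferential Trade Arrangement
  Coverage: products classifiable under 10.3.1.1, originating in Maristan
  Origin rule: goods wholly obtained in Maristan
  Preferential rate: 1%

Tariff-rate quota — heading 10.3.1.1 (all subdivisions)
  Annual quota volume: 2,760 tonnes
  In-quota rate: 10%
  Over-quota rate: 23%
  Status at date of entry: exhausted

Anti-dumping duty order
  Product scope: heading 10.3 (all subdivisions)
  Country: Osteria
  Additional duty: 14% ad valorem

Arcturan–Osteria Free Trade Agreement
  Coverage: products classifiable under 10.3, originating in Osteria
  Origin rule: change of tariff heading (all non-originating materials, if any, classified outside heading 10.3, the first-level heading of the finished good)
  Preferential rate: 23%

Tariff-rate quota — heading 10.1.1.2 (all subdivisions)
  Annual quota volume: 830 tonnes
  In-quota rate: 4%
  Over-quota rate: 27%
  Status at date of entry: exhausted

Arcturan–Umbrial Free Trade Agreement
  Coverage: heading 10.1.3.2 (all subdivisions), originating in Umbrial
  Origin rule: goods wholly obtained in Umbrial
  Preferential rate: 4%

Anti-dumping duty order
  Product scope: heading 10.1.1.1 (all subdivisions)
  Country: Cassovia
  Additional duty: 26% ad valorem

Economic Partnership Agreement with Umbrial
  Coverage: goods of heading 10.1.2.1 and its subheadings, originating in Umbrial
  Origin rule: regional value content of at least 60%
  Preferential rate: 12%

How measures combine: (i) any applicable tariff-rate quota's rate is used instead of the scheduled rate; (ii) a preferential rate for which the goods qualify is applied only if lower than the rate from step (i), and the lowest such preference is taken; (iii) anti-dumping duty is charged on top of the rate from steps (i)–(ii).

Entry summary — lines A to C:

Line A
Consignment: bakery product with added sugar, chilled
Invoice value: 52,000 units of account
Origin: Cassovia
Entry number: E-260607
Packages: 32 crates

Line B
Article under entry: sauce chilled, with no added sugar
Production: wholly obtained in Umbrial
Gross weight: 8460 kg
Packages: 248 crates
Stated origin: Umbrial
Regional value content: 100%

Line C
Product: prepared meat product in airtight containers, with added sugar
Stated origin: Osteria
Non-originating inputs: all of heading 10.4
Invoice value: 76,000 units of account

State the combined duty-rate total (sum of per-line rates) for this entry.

79%

Line A: bakery product → 10.4; chilled → 10.4.2; with added sugar → 10.4.2.2. Scheduled 29%. No special measure applies. → 29%.
Line B: sauce → 10.2; chilled → 10.2.1; with no added sugar → 10.2.1.1. Scheduled 19%. Umbrial agreement on 10.1.3.2: 10.2.1.1 not covered; Umbrial agreement on 10.1.2.1: 10.2.1.1 not covered. → 19%.
Line C: prepared meat product → 10.3; in airtight containers → 10.3.3; with added sugar → 10.3.3.1. Scheduled 17%. Osteria agreement on 10.3: CTH met → 23% available; preference 23% not lower than 17% → no reduction; anti-dumping (Osteria, 10.3): +14%; total 17% + 14% = 31%. → 31%.
Sum: 29% + 19% + 31% = 79%.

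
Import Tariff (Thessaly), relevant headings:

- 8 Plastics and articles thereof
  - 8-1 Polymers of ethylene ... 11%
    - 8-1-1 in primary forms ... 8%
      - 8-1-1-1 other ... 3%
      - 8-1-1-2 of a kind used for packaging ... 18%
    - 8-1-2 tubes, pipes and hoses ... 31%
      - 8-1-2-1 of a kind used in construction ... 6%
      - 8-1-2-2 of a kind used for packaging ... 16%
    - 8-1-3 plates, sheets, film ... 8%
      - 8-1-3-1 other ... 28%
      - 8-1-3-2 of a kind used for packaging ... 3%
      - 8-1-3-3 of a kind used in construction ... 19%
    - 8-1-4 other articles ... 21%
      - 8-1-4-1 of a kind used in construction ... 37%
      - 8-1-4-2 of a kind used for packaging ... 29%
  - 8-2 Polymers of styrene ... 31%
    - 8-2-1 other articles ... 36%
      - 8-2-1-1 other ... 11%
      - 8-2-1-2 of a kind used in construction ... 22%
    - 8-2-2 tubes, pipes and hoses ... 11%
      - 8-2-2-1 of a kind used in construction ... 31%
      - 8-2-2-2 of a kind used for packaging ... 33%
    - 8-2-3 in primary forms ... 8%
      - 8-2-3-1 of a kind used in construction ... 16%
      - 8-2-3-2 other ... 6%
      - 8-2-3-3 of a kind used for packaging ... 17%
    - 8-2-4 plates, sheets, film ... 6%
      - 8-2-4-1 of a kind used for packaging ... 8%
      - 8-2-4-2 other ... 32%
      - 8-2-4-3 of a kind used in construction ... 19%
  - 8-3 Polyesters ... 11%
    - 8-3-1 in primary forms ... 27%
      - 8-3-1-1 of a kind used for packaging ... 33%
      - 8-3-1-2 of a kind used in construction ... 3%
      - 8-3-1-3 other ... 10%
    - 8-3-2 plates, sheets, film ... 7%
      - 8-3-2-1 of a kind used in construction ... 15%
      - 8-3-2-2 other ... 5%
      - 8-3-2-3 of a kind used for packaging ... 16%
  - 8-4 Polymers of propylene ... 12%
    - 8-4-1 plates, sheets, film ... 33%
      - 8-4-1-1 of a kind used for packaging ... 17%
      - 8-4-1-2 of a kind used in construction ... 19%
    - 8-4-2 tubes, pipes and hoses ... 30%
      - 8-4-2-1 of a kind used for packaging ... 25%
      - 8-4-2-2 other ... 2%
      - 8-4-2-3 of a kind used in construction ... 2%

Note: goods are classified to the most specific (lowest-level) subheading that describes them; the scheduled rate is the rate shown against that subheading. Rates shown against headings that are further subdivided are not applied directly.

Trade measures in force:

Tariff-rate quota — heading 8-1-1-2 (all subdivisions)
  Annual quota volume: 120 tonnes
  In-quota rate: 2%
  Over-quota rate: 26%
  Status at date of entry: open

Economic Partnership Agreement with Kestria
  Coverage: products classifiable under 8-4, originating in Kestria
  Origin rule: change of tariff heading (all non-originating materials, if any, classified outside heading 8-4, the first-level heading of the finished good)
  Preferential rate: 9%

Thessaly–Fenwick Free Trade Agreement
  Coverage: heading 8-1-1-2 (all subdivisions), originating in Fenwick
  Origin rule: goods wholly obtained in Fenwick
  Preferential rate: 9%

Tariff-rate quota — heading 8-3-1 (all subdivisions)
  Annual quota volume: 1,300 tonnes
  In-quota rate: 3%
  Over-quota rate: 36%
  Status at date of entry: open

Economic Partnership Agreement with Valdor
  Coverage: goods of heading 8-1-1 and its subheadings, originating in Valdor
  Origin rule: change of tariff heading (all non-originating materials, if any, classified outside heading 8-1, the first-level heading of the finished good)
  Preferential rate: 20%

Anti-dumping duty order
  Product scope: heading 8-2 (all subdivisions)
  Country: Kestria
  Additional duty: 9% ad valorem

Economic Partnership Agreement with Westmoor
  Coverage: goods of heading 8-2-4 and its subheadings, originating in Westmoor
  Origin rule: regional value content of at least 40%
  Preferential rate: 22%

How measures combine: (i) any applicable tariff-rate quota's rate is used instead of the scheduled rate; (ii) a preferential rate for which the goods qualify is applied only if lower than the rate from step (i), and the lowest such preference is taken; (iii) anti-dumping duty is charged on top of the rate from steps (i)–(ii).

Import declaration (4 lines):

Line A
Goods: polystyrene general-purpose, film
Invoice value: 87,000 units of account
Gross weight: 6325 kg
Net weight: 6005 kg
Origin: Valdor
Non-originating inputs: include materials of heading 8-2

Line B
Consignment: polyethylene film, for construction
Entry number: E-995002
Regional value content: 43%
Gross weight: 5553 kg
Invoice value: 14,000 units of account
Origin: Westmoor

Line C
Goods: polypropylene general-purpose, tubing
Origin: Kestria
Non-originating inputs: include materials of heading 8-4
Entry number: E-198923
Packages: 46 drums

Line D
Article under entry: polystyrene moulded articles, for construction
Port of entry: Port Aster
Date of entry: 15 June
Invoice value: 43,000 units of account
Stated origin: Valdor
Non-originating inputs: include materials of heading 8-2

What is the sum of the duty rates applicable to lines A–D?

75%

Line A: polystyrene → 8-2; film → 8-2-4; general-purpose → 8-2-4-2. Scheduled 32%. Valdor agreement on 8-1-1: 8-2-4-2 not covered. → 32%.
Line B: polyethylene → 8-1; film → 8-1-3; for construction → 8-1-3-3. Scheduled 19%. Westmoor agreement on 8-2-4: 8-1-3-3 not covered. → 19%.
Line C: polypropylene → 8-4; tubing → 8-4-2; general-purpose → 8-4-2-2. Scheduled 2%. Kestria agreement on 8-4: CTH not met. → 2%.
Line D: polystyrene → 8-2; moulded articles → 8-2-1; for construction → 8-2-1-2. Scheduled 22%. Valdor agreement on 8-1-1: 8-2-1-2 not covered. → 22%.
Sum: 32% + 19% + 2% + 22% = 75%.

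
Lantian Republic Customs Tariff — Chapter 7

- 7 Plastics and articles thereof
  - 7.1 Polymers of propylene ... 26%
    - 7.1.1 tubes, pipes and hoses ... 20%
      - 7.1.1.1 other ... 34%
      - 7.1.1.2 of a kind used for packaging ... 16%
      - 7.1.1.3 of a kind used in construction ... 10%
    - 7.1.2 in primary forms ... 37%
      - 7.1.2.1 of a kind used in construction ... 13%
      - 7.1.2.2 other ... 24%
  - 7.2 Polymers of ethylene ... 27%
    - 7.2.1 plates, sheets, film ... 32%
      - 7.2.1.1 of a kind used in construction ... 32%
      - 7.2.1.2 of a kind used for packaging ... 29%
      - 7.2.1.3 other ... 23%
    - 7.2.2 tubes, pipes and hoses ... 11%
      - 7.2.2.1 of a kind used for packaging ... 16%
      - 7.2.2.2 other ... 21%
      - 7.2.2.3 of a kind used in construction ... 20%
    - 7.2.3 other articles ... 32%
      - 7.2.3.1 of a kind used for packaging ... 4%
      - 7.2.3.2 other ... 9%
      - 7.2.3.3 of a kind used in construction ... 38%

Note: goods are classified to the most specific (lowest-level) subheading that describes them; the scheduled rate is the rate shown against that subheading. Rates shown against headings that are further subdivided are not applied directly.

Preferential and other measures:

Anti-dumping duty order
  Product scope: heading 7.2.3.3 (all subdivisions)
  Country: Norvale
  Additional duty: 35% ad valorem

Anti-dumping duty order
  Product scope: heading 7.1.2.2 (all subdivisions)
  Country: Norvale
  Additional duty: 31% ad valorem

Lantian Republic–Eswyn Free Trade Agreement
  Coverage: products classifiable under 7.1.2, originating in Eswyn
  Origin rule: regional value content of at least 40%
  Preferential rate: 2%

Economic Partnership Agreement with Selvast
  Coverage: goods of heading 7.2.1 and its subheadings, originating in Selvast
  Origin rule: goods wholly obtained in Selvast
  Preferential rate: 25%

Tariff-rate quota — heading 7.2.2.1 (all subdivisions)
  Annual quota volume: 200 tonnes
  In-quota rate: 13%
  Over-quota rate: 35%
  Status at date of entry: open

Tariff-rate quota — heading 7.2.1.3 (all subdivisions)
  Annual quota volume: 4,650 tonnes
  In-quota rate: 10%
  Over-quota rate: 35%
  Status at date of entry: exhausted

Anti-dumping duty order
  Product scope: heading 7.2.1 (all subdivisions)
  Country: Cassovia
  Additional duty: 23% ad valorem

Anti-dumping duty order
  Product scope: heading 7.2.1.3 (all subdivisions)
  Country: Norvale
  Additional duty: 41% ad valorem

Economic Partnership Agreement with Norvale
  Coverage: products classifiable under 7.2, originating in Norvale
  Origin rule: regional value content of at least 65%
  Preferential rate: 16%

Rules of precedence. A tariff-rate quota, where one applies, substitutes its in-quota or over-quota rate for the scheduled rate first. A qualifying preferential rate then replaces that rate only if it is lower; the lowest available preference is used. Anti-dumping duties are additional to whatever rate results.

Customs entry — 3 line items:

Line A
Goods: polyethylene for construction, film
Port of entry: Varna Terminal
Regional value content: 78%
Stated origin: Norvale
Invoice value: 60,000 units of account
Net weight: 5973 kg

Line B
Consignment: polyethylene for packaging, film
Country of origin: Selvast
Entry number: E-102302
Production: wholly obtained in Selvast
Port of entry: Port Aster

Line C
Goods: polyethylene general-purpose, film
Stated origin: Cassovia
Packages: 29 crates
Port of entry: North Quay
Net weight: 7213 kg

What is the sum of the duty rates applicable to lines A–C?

99%

Line A: polyethylene → 7.2; film → 7.2.1; for construction → 7.2.1.1. Scheduled 32%. Norvale agreement on 7.2: RVC ≥ 65% → 16% available; preferential 16%. → 16%.
Line B: polyethylene → 7.2; film → 7.2.1; for packaging → 7.2.1.2. Scheduled 29%. Selvast agreement on 7.2.1: wholly obtained → 25% available; preferential 25%. → 25%.
Line C: polyethylene → 7.2; film → 7.2.1; general-purpose → 7.2.1.3. Scheduled 23%. quota on 7.2.1.3 exhausted → over-quota 35%; anti-dumping (Cassovia, 7.2.1): +23%; total 35% + 23% = 58%. → 58%.
Sum: 16% + 25% + 58% = 99%.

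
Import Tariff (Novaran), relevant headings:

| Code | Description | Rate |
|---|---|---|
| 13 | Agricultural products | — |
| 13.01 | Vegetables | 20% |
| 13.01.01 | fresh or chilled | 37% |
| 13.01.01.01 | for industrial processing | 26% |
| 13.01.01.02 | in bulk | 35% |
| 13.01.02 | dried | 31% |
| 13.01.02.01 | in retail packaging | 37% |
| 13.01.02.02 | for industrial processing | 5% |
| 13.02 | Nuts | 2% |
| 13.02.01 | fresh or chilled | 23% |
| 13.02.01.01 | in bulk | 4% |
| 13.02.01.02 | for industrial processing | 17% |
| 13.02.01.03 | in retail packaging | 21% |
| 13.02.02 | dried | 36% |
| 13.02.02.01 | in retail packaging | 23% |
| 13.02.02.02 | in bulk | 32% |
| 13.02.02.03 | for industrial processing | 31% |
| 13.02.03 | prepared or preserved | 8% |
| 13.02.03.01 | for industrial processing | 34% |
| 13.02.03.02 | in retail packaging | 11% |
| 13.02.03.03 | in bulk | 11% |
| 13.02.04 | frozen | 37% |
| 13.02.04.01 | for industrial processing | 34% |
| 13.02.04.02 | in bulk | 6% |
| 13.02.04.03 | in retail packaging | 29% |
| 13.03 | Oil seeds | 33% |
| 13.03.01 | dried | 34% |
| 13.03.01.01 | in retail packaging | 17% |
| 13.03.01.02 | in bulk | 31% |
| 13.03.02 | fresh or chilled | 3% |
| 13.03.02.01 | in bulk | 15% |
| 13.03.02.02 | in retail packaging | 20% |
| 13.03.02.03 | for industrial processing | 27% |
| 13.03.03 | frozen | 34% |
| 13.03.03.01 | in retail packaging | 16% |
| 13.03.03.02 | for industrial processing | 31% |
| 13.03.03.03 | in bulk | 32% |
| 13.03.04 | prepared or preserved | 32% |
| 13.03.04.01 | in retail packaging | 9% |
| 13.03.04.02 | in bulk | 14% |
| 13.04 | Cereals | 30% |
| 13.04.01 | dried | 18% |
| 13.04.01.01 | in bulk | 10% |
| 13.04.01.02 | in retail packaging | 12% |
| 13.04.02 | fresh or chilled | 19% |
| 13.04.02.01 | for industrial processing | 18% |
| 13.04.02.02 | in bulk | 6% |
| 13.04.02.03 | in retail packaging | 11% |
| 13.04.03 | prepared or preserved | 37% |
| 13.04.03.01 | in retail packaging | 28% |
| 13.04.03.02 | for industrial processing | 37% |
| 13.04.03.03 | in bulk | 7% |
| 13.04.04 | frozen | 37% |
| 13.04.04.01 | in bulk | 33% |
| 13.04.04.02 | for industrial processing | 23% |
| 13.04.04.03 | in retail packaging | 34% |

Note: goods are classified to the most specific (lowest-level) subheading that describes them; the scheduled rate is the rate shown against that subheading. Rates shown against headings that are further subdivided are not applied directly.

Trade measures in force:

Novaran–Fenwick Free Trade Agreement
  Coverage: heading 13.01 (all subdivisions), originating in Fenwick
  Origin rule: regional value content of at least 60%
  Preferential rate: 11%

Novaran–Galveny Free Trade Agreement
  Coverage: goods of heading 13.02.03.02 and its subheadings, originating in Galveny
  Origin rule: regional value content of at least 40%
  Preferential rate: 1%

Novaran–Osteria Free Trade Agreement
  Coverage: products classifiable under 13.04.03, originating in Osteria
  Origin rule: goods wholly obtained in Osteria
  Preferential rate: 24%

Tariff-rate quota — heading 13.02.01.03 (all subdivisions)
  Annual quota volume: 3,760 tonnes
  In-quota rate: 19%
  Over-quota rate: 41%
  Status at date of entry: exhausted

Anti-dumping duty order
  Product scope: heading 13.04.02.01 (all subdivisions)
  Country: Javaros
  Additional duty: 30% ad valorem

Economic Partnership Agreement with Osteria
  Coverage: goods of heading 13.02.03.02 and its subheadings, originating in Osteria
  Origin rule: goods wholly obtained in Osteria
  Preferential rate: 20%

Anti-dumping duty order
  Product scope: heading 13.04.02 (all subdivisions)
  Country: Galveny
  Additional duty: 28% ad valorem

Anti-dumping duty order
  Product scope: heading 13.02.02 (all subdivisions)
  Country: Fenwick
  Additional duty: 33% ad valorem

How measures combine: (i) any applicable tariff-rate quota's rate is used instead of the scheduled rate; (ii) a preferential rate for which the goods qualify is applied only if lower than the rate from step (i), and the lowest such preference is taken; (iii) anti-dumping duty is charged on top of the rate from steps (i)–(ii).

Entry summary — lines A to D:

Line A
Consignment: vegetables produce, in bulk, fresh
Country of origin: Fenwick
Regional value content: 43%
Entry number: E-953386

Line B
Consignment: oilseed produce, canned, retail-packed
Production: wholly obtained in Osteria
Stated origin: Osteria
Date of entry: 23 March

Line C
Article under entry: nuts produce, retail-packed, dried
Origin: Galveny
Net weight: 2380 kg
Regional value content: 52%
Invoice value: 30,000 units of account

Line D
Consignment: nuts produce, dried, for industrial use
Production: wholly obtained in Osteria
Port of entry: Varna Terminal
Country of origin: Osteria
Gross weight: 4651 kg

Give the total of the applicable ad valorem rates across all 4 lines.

Line A: vegetables → 13.01; fresh → 13.01.01; in bulk → 13.01.01.02. Scheduled 35%. Fenwick agreement on 13.01: RVC < 60%. → 35%.
Line B: oilseed → 13.03; canned → 13.03.04; retail-packed → 13.03.04.01. Scheduled 9%. Osteria agreement on 13.04.03: 13.03.04.01 not covered; Osteria agreement on 13.02.03.02: 13.03.04.01 not covered. → 9%.
Line C: nuts → 13.02; dried → 13.02.02; retail-packed → 13.02.02.01. Scheduled 23%. Galveny agreement on 13.02.03.02: 13.02.02.01 not covered. → 23%.
Line D: nuts → 13.02; dried → 13.02.02; for industrial use → 13.02.02.03. Scheduled 31%. Osteria agreement on 13.04.03: 13.02.02.03 not covered; Osteria agreement on 13.02.03.02: 13.02.02.03 not covered. → 31%.
Sum: 35% + 9% + 23% + 31% = 98%.

98%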